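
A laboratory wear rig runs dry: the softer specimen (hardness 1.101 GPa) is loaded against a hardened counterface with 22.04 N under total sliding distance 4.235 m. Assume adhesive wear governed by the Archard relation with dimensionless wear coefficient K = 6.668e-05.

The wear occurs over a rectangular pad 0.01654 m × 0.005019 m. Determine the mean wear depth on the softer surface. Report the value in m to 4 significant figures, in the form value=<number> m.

All arithmetic carries full precision; intermediates are displayed rounded. Rounded just once, at four significant figures.
Convert: Hardness H = 1.101 GPa = 1.101e+09 Pa.
Convert: Contact area A = 0.01654 m × 0.005019 m = 8.301e-05 m².
In SI base units: W = 22.04 N, H = 1.101e+09 Pa, K = 6.668e-05.
The Archard volume V = K·W·L/H = 6.668e-05 · 22.04 · 4.235 / 1.101e+09 = 5.653e-12 m³.
Average depth h = V/A = 5.653e-12 / 8.301e-05 = 6.810e-08 m.

value=6.810e-08 m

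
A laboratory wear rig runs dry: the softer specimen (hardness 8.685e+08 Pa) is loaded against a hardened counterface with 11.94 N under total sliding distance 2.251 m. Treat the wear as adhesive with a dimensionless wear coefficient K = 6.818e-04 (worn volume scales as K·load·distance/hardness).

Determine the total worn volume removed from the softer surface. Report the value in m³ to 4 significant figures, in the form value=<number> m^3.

Every step keeps full float precision; the intermediates appear rounded; a single final rounding: four significant figures.
In SI base units, W = 11.94 N, H = 8.685e+08 Pa, K = 6.818e-04.
By Archard's law, V = K·W·L/H = 6.818e-04 · 11.94 · 2.251 / 8.685e+08 = 2.110e-11 m³.

value=2.110e-11 m^3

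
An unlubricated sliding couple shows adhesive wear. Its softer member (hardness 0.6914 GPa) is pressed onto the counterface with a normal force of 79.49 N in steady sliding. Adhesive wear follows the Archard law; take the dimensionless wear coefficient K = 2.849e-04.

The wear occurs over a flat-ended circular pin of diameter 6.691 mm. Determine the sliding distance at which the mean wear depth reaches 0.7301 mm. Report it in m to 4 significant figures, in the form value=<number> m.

value=783.8 m

Every step holds exact precision; intermediates are printed rounded — a lone final rounding, at four significant figures.
Convert: Hardness H = 0.6914 GPa = 6.914e+08 Pa.
Convert: Pin diameter d = 6.691 mm = 0.006691 m. Contact area A = π·d²/4 = π·(0.006691 m)²/4 = 3.516e-05 m².
Convert: Depth limit h_lim = 0.7301 mm = 7.301e-04 m.
In SI base units: W = 79.49 N, H = 6.914e+08 Pa, K = 2.849e-04.
Wearable volume V_lim = h_lim·A = 7.301e-04 · 3.516e-05 = 2.567e-08 m³.
Inverting, life L = V_lim·H/(K·W) = 2.567e-08 · 6.914e+08 / (2.849e-04 · 79.49) = 783.8 m.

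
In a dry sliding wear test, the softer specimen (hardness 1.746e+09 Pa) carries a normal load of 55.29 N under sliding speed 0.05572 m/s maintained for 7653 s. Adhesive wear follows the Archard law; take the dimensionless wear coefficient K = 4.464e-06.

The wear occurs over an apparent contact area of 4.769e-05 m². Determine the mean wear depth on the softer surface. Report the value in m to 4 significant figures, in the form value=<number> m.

The intermediates are shown rounded. The computation maintains exact precision. Rounded just once: four significant figures.
Convert: The distance L = v·t = 0.05572 m/s × 7653 s = 426.4 m.
Expressed in SI base units: W = 55.29 N, H = 1.746e+09 Pa, K = 4.464e-06.
Worn volume V = K·W·L/H = 4.464e-06 · 55.29 · 426.4 / 1.746e+09 = 6.028e-11 m³.
Depth h = V/A = 6.028e-11 / 4.769e-05 = 1.264e-06 m.

value=1.264e-06 m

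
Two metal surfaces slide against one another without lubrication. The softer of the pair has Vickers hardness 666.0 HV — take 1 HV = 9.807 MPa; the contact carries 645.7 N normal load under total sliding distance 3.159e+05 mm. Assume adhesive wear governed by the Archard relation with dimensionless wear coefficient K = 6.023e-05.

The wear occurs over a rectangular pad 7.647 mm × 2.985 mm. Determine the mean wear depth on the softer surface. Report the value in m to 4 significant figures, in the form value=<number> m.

The algebra holds exact precision, and intermediates are displayed rounded — rounded once at the end: 4 significant digits.
Convert: Path length L = 3.159e+05 mm = 315.9 m.
Convert: Hardness H = 666.0 HV × 9.807 MPa/HV = 6531 MPa = 6.531e+09 Pa.
Convert: Pad sides 7.647 mm × 2.985 mm = 0.007647 m × 0.002985 m. Contact area A = 0.007647 m × 0.002985 m = 2.283e-05 m².
In SI base units: W = 645.7 N, H = 6.531e+09 Pa, K = 6.023e-05.
Archard relation: V = K·W·L/H = 6.023e-05 · 645.7 · 315.9 / 6.531e+09 = 1.881e-09 m³.
Depth h = V/A = 1.881e-09 / 2.283e-05 = 8.240e-05 m.

value=8.240e-05 m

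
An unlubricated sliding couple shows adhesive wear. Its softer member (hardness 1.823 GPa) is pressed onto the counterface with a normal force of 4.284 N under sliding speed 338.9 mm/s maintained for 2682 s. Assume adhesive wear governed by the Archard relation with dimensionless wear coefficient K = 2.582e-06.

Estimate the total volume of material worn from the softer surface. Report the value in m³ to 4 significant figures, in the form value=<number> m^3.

value=5.515e-12 m^3

Every step runs at full float precision. Intermediate values are printed rounded; a lone final rounding, at 4 significant digits.
Convert: Sliding speed v = 338.9 mm/s = 0.3389 m/s. Total distance L = v·t = 0.3389 m/s × 2682 s = 908.9 m.
Convert: Hardness H = 1.823 GPa = 1.823e+09 Pa.
Collected in SI base units: W = 4.284 N, H = 1.823e+09 Pa, K = 2.582e-06.
By Archard's law, V = K·W·L/H = 2.582e-06 · 4.284 · 908.9 / 1.823e+09 = 5.515e-12 m³.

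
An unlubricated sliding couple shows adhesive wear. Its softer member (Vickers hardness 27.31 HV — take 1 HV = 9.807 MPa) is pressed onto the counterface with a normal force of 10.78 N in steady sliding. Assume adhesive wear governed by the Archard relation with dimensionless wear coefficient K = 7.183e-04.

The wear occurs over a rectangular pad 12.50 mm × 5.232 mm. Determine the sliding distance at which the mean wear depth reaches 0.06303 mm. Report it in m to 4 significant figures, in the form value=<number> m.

value=142.6 m

The computation holds full float precision, and displayed values are rounded — one last rounding: four significant figures.
Hardness H = 27.31 HV × 9.807 MPa/HV = 267.8 MPa = 2.678e+08 Pa.
Pad sides 12.50 mm × 5.232 mm = 0.01250 m × 0.005232 m. Contact area A = 0.01250 m × 0.005232 m = 6.540e-05 m².
Depth limit h_lim = 0.06303 mm = 6.303e-05 m.
As SI base values: W = 10.78 N, H = 2.678e+08 Pa, K = 7.183e-04.
Limit volume V_lim = h_lim·A = 6.303e-05 · 6.540e-05 = 4.122e-09 m³.
Inverting, life L = V_lim·H/(K·W) = 4.122e-09 · 2.678e+08 / (7.183e-04 · 10.78) = 142.6 m.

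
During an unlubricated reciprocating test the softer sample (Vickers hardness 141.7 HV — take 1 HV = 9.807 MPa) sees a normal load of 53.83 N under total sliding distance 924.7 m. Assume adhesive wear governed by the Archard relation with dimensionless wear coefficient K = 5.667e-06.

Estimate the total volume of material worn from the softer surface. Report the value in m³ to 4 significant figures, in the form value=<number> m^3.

Intermediate values are printed rounded. Every step runs at full float precision; a single final rounding to four significant digits.
Hardness H = 141.7 HV × 9.807 MPa/HV = 1390 MPa = 1.390e+09 Pa.
In SI base units, W = 53.83 N, H = 1.390e+09 Pa, K = 5.667e-06.
Wear volume V = K·W·L/H = 5.667e-06 · 53.83 · 924.7 / 1.390e+09 = 2.030e-10 m³.

value=2.030e-10 m^3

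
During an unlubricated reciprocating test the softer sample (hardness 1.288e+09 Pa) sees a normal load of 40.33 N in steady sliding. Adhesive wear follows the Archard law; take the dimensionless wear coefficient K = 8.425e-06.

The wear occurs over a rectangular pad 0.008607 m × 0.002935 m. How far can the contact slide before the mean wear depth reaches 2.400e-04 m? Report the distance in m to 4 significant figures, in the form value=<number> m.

value=2.298e+04 m

Each operation holds full float precision. Intermediate values are displayed rounded — one final rounding: four significant figures.
Convert: Contact area A = 0.008607 m × 0.002935 m = 2.526e-05 m².
In SI base units: W = 40.33 N, H = 1.288e+09 Pa, K = 8.425e-06.
Wearable volume V_lim = h_lim·A = 2.400e-04 · 2.526e-05 = 6.063e-09 m³.
Thus life L = V_lim·H/(K·W) = 6.063e-09 · 1.288e+09 / (8.425e-06 · 40.33) = 2.298e+04 m.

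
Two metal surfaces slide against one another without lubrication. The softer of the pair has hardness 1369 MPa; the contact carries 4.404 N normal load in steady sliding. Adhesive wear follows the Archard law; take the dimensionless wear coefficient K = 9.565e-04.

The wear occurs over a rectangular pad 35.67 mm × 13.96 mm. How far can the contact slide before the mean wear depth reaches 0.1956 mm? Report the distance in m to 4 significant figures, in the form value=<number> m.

Intermediates are shown rounded; all arithmetic runs at full float precision. Rounded just once to four significant figures.
Convert: Hardness H = 1369 MPa = 1.369e+09 Pa.
Convert: Pad sides 35.67 mm × 13.96 mm = 0.03567 m × 0.01396 m. Contact area A = 0.03567 m × 0.01396 m = 4.980e-04 m².
Convert: Depth limit h_lim = 0.1956 mm = 1.956e-04 m.
In SI base units: W = 4.404 N, H = 1.369e+09 Pa, K = 9.565e-04.
At the depth limit, V_lim = h_lim·A = 1.956e-04 · 4.980e-04 = 9.740e-08 m³.
Sliding life L = V_lim·H/(K·W) = 9.740e-08 · 1.369e+09 / (9.565e-04 · 4.404) = 3.165e+04 m.

value=3.165e+04 m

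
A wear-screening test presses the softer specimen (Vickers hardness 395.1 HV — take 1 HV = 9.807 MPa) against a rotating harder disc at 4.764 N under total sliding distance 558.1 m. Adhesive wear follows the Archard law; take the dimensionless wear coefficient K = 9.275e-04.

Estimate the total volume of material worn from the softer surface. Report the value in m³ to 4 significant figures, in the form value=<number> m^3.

The intermediates are displayed rounded — every step runs at full float precision — a single final rounding, at 4 significant figures.
Convert: Hardness H = 395.1 HV × 9.807 MPa/HV = 3875 MPa = 3.875e+09 Pa.
Restated in SI base units: W = 4.764 N, H = 3.875e+09 Pa, K = 9.275e-04.
Archard relation: V = K·W·L/H = 9.275e-04 · 4.764 · 558.1 / 3.875e+09 = 6.364e-10 m³.

value=6.364e-10 m^3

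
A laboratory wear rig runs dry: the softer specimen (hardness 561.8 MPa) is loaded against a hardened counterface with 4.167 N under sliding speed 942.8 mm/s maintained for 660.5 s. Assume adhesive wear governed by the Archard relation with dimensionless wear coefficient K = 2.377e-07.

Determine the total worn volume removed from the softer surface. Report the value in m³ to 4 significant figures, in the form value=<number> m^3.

value=1.098e-12 m^3

The computation holds full float precision — shown intermediates are rounded. Rounded once at the end to 4 significant digits.
Convert: Sliding speed v = 942.8 mm/s = 0.9428 m/s. Total distance L = v·t = 0.9428 m/s × 660.5 s = 622.7 m.
Convert: Hardness H = 561.8 MPa = 5.618e+08 Pa.
Working in SI base units: W = 4.167 N, H = 5.618e+08 Pa, K = 2.377e-07.
Apply Archard: V = K·W·L/H = 2.377e-07 · 4.167 · 622.7 / 5.618e+08 = 1.098e-12 m³.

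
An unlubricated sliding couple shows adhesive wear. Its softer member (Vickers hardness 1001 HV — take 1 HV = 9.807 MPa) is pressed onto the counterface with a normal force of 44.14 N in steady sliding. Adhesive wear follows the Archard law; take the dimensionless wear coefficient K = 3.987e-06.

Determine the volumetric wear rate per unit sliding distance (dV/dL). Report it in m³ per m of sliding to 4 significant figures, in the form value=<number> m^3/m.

Each operation maintains exact precision, and intermediate values are shown rounded — a lone final rounding: 4 significant digits.
Convert: Hardness H = 1001 HV × 9.807 MPa/HV = 9817 MPa = 9.817e+09 Pa.
Collected in SI base units: W = 44.14 N, H = 9.817e+09 Pa, K = 3.987e-06.
The wear rate dV/dL = K·W/H, per unit distance: 3.987e-06 · 44.14 / 9.817e+09 = 1.793e-14 m³/m.

value=1.793e-14 m^3/m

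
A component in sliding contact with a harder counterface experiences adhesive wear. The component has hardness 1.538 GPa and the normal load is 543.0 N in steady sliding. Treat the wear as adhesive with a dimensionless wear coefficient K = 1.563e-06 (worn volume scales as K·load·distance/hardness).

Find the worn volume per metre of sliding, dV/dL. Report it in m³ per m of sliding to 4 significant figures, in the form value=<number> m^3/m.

value=5.518e-13 m^3/m

Every step runs at full precision, and intermediates are shown rounded; a single final rounding to four significant digits.
Hardness H = 1.538 GPa = 1.538e+09 Pa.
In SI base units: W = 543.0 N, H = 1.538e+09 Pa, K = 1.563e-06.
Rate of wear dV/dL = K·W/H — distance-free: 1.563e-06 · 543.0 / 1.538e+09 = 5.518e-13 m³/m.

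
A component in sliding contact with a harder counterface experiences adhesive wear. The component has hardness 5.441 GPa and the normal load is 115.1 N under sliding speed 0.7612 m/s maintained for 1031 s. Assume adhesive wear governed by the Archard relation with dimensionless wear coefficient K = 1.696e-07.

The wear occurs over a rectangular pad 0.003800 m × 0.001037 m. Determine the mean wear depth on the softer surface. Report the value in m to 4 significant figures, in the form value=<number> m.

value=7.145e-07 m

The intermediates appear rounded, and each operation runs at full float precision. Rounded just once to 4 significant digits.
The distance L = v·t = 0.7612 m/s × 1031 s = 784.8 m.
Hardness H = 5.441 GPa = 5.441e+09 Pa.
Contact area A = 0.003800 m × 0.001037 m = 3.941e-06 m².
SI base units throughout: W = 115.1 N, H = 5.441e+09 Pa, K = 1.696e-07.
Wear volume V = K·W·L/H = 1.696e-07 · 115.1 · 784.8 / 5.441e+09 = 2.816e-12 m³.
Wear depth h = V/A = 2.816e-12 / 3.941e-06 = 7.145e-07 m.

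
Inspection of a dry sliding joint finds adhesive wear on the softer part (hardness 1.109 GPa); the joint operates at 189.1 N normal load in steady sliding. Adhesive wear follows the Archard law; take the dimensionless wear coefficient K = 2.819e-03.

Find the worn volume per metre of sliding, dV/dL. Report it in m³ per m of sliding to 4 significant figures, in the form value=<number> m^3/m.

Intermediate values are printed rounded, and every step holds full precision. Rounded just once to four significant figures.
Convert: Hardness H = 1.109 GPa = 1.109e+09 Pa.
SI base units throughout: W = 189.1 N, H = 1.109e+09 Pa, K = 2.819e-03.
Wear rate dV/dL = K·W/H (independent of L): 2.819e-03 · 189.1 / 1.109e+09 = 4.807e-10 m³/m.

value=4.807e-10 m^3/m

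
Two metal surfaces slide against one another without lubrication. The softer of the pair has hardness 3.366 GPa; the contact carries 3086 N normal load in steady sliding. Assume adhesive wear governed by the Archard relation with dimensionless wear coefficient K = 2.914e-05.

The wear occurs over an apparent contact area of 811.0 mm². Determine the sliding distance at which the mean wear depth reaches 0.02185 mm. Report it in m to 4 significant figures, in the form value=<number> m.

value=663.3 m

Intermediates are displayed rounded — all working math carries full precision — rounded once at the end: 4 significant digits.
Hardness H = 3.366 GPa = 3.366e+09 Pa.
Contact area A = 811.0 mm² = 8.110e-04 m².
Depth limit h_lim = 0.02185 mm = 2.185e-05 m.
In SI base units: W = 3086 N, H = 3.366e+09 Pa, K = 2.914e-05.
Allowed volume V_lim = h_lim·A = 2.185e-05 · 8.110e-04 = 1.772e-08 m³.
Inverting, life L = V_lim·H/(K·W) = 1.772e-08 · 3.366e+09 / (2.914e-05 · 3086) = 663.3 m.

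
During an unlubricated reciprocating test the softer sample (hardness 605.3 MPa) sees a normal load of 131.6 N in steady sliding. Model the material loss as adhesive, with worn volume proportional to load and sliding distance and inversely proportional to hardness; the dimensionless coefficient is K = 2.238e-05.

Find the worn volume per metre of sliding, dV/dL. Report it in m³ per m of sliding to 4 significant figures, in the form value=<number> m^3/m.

value=4.866e-12 m^3/m

Every step holds full precision, and quoted intermediates are rounded; a lone final rounding: 4 significant figures.
Hardness H = 605.3 MPa = 6.053e+08 Pa.
Working in SI base units: W = 131.6 N, H = 6.053e+08 Pa, K = 2.238e-05.
Wear rate dV/dL = K·W/H, so: 2.238e-05 · 131.6 / 6.053e+08 = 4.866e-12 m³/m.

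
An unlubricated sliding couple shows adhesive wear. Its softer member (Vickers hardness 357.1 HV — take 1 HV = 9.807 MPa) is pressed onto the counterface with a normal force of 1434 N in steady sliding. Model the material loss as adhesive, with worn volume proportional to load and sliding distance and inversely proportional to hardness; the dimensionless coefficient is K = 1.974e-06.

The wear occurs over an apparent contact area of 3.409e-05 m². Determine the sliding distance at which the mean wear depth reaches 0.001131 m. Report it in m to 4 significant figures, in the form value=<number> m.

The algebra runs at exact precision — shown intermediates are rounded — a lone final rounding, at 4 significant figures.
Hardness H = 357.1 HV × 9.807 MPa/HV = 3502 MPa = 3.502e+09 Pa.
In SI base units: W = 1434 N, H = 3.502e+09 Pa, K = 1.974e-06.
Permissible volume V_lim = h_lim·A = 0.001131 · 3.409e-05 = 3.856e-08 m³.
Life L = V_lim·H/(K·W) = 3.856e-08 · 3.502e+09 / (1.974e-06 · 1434) = 4.770e+04 m.

value=4.770e+04 m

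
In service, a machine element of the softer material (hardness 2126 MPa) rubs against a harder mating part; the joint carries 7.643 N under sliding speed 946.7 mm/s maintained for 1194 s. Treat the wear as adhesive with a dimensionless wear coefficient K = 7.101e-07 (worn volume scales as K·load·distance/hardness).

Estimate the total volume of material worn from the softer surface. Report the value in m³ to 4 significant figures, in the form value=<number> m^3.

Displayed values are rounded — all working math runs at full precision; rounded just once, at four significant figures.
Convert: Sliding speed v = 946.7 mm/s = 0.9467 m/s. Sliding distance L = v·t = 0.9467 m/s × 1194 s = 1130 m.
Convert: Hardness H = 2126 MPa = 2.126e+09 Pa.
In SI base units: W = 7.643 N, H = 2.126e+09 Pa, K = 7.101e-07.
Volume removed: V = K·W·L/H = 7.101e-07 · 7.643 · 1130 / 2.126e+09 = 2.886e-12 m³.

value=2.886e-12 m^3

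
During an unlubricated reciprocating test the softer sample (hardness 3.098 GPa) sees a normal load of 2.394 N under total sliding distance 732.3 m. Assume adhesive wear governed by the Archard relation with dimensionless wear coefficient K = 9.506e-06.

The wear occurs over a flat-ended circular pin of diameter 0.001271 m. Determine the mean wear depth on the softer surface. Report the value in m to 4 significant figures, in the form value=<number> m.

Printed values are rounded, and all arithmetic runs at full precision; rounded once at the end: four significant digits.
Hardness H = 3.098 GPa = 3.098e+09 Pa.
Contact area A = π·d²/4 = π·(0.001271 m)²/4 = 1.269e-06 m².
As SI base values: W = 2.394 N, H = 3.098e+09 Pa, K = 9.506e-06.
Apply Archard: V = K·W·L/H = 9.506e-06 · 2.394 · 732.3 / 3.098e+09 = 5.379e-12 m³.
Depth of wear h = V/A = 5.379e-12 / 1.269e-06 = 4.240e-06 m.

value=4.240e-06 m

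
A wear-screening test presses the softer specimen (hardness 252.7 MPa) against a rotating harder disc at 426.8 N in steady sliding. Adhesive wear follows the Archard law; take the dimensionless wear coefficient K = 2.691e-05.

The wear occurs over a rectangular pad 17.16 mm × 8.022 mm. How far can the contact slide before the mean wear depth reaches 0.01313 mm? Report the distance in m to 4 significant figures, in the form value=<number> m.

value=39.77 m

All arithmetic carries exact precision, and intermediate values are printed rounded. Rounded just once: 4 significant figures.
Convert: Hardness H = 252.7 MPa = 2.527e+08 Pa.
Convert: Pad sides 17.16 mm × 8.022 mm = 0.01716 m × 0.008022 m. Contact area A = 0.01716 m × 0.008022 m = 1.377e-04 m².
Convert: Depth limit h_lim = 0.01313 mm = 1.313e-05 m.
In SI base units: W = 426.8 N, H = 2.527e+08 Pa, K = 2.691e-05.
Wearable volume V_lim = h_lim·A = 1.313e-05 · 1.377e-04 = 1.807e-09 m³.
Inverting, life L = V_lim·H/(K·W) = 1.807e-09 · 2.527e+08 / (2.691e-05 · 426.8) = 39.77 m.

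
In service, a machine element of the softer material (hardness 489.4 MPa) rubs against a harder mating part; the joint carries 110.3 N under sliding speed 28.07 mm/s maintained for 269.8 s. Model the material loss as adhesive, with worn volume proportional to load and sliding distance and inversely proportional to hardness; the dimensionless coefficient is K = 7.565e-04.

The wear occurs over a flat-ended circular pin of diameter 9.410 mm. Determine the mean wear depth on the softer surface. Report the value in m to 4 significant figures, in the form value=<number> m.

All arithmetic carries exact precision; the intermediates are printed rounded; a single final rounding to 4 significant digits.
Convert: Sliding speed v = 28.07 mm/s = 0.02807 m/s. Path length L = v·t = 0.02807 m/s × 269.8 s = 7.573 m.
Convert: Hardness H = 489.4 MPa = 4.894e+08 Pa.
Convert: Pin diameter d = 9.410 mm = 0.009410 m. Contact area A = π·d²/4 = π·(0.009410 m)²/4 = 6.955e-05 m².
Restated in SI base units: W = 110.3 N, H = 4.894e+08 Pa, K = 7.565e-04.
Apply Archard: V = K·W·L/H = 7.565e-04 · 110.3 · 7.573 / 4.894e+08 = 1.291e-09 m³.
Mean depth h = V/A = 1.291e-09 / 6.955e-05 = 1.857e-05 m.

value=1.857e-05 m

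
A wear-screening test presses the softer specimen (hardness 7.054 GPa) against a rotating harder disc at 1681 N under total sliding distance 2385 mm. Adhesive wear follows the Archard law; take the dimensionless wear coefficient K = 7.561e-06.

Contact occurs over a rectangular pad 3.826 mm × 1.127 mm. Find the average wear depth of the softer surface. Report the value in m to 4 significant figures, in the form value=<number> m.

All working math keeps exact precision — intermediates are printed rounded; a lone final rounding, at 4 significant figures.
Path length L = 2385 mm = 2.385 m.
Hardness H = 7.054 GPa = 7.054e+09 Pa.
Pad sides 3.826 mm × 1.127 mm = 0.003826 m × 0.001127 m. Contact area A = 0.003826 m × 0.001127 m = 4.312e-06 m².
SI base units throughout: W = 1681 N, H = 7.054e+09 Pa, K = 7.561e-06.
Wear volume V = K·W·L/H = 7.561e-06 · 1681 · 2.385 / 7.054e+09 = 4.297e-12 m³.
Depth of wear h = V/A = 4.297e-12 / 4.312e-06 = 9.966e-07 m.

value=9.966e-07 m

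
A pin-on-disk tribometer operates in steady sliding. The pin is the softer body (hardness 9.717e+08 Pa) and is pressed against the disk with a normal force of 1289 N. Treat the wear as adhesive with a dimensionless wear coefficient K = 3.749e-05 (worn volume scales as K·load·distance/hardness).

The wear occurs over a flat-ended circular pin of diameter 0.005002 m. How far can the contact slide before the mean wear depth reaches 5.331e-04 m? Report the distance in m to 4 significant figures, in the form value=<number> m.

All arithmetic maintains full precision. Intermediate values are shown rounded — one last rounding, at 4 significant digits.
Convert: Contact area A = π·d²/4 = π·(0.005002 m)²/4 = 1.965e-05 m².
Expressed in SI base units: W = 1289 N, H = 9.717e+08 Pa, K = 3.749e-05.
Limit volume V_lim = h_lim·A = 5.331e-04 · 1.965e-05 = 1.048e-08 m³.
So the life L = V_lim·H/(K·W) = 1.048e-08 · 9.717e+08 / (3.749e-05 · 1289) = 210.6 m.

value=210.6 m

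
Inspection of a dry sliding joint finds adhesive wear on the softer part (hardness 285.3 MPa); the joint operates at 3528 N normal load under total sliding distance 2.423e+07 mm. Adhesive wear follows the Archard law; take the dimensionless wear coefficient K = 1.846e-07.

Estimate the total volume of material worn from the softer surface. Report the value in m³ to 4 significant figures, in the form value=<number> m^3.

value=5.531e-08 m^3

Intermediates are displayed rounded; every step holds full precision, and rounded just once: four significant figures.
Convert: Distance L = 2.423e+07 mm = 2.423e+04 m.
Convert: Hardness H = 285.3 MPa = 2.853e+08 Pa.
Expressed in SI base units: W = 3528 N, H = 2.853e+08 Pa, K = 1.846e-07.
Archard volume V = K·W·L/H = 1.846e-07 · 3528 · 2.423e+04 / 2.853e+08 = 5.531e-08 m³.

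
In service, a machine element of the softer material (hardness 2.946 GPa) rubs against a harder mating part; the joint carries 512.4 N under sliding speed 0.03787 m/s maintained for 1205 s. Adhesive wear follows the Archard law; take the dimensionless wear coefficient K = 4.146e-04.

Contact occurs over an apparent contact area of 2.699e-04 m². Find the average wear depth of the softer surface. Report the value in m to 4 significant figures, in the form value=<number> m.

Every step carries exact precision, and intermediates appear rounded — rounded just once, at four significant figures.
Convert: Sliding distance L = v·t = 0.03787 m/s × 1205 s = 45.63 m.
Convert: Hardness H = 2.946 GPa = 2.946e+09 Pa.
Restated in SI base units: W = 512.4 N, H = 2.946e+09 Pa, K = 4.146e-04.
By Archard's law, V = K·W·L/H = 4.146e-04 · 512.4 · 45.63 / 2.946e+09 = 3.291e-09 m³.
Wear depth h = V/A = 3.291e-09 / 2.699e-04 = 1.219e-05 m.

value=1.219e-05 m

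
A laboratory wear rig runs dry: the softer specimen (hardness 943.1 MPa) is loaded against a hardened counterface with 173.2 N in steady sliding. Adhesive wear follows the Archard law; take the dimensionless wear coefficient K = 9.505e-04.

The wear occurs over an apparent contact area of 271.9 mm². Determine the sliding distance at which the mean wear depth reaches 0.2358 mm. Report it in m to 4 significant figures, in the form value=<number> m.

value=367.3 m

All arithmetic keeps full precision, and intermediates are printed rounded, and a single final rounding, at four significant digits.
Hardness H = 943.1 MPa = 9.431e+08 Pa.
Contact area A = 271.9 mm² = 2.719e-04 m².
Depth limit h_lim = 0.2358 mm = 2.358e-04 m.
Expressed in SI base units: W = 173.2 N, H = 9.431e+08 Pa, K = 9.505e-04.
Permissible volume V_lim = h_lim·A = 2.358e-04 · 2.719e-04 = 6.411e-08 m³.
Life L = V_lim·H/(K·W) = 6.411e-08 · 9.431e+08 / (9.505e-04 · 173.2) = 367.3 m.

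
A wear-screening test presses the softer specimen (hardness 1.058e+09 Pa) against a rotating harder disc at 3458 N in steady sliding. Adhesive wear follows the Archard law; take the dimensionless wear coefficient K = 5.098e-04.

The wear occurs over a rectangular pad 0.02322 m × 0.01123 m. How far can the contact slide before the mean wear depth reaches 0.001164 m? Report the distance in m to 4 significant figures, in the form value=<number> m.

value=182.2 m

Every step keeps full float precision, and the intermediates are displayed rounded, and one final rounding, at four significant digits.
Contact area A = 0.02322 m × 0.01123 m = 2.608e-04 m².
In SI base units: W = 3458 N, H = 1.058e+09 Pa, K = 5.098e-04.
Permissible volume V_lim = h_lim·A = 0.001164 · 2.608e-04 = 3.035e-07 m³.
Life L = V_lim·H/(K·W) = 3.035e-07 · 1.058e+09 / (5.098e-04 · 3458) = 182.2 m.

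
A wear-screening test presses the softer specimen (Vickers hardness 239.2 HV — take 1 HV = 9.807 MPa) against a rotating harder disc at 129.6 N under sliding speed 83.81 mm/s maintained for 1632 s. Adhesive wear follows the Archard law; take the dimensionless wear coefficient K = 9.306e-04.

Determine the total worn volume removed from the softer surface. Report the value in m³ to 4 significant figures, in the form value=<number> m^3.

Displayed values are rounded — the algebra runs at full precision. Rounded just once: four significant digits.
Convert: Sliding speed v = 83.81 mm/s = 0.08381 m/s. Path length L = v·t = 0.08381 m/s × 1632 s = 136.8 m.
Convert: Hardness H = 239.2 HV × 9.807 MPa/HV = 2346 MPa = 2.346e+09 Pa.
Collected in SI base units: W = 129.6 N, H = 2.346e+09 Pa, K = 9.306e-04.
The Archard volume V = K·W·L/H = 9.306e-04 · 129.6 · 136.8 / 2.346e+09 = 7.032e-09 m³.

value=7.032e-09 m^3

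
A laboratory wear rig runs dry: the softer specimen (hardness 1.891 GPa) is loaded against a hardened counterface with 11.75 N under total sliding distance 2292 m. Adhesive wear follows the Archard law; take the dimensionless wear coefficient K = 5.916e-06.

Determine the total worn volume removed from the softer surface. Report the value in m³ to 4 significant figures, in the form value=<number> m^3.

Shown intermediates are rounded; every step holds full precision — a single final rounding: four significant digits.
Hardness H = 1.891 GPa = 1.891e+09 Pa.
Expressed in SI base units: W = 11.75 N, H = 1.891e+09 Pa, K = 5.916e-06.
Volume removed: V = K·W·L/H = 5.916e-06 · 11.75 · 2292 / 1.891e+09 = 8.425e-11 m³.

value=8.425e-11 m^3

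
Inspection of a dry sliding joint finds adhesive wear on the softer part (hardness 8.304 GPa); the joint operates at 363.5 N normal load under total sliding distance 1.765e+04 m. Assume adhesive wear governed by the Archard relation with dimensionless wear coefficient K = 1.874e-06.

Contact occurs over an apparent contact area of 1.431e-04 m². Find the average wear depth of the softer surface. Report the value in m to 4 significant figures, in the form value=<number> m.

value=1.012e-05 m

All arithmetic holds exact precision, and intermediate values are shown rounded; a lone final rounding to 4 significant digits.
Convert: Hardness H = 8.304 GPa = 8.304e+09 Pa.
In SI base units: W = 363.5 N, H = 8.304e+09 Pa, K = 1.874e-06.
Archard relation: V = K·W·L/H = 1.874e-06 · 363.5 · 1.765e+04 / 8.304e+09 = 1.448e-09 m³.
Average depth h = V/A = 1.448e-09 / 1.431e-04 = 1.012e-05 m.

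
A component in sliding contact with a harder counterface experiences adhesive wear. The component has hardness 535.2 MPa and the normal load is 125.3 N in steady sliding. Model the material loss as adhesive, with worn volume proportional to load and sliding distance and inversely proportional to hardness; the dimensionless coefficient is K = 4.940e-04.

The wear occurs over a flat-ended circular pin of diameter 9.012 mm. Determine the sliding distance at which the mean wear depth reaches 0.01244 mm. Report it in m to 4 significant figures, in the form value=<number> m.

Shown intermediates are rounded — all arithmetic carries exact precision, and a lone final rounding to 4 significant figures.
Convert: Hardness H = 535.2 MPa = 5.352e+08 Pa.
Convert: Pin diameter d = 9.012 mm = 0.009012 m. Contact area A = π·d²/4 = π·(0.009012 m)²/4 = 6.379e-05 m².
Convert: Depth limit h_lim = 0.01244 mm = 1.244e-05 m.
Working in SI base units: W = 125.3 N, H = 5.352e+08 Pa, K = 4.940e-04.
Wearable volume V_lim = h_lim·A = 1.244e-05 · 6.379e-05 = 7.935e-10 m³.
Life L = V_lim·H/(K·W) = 7.935e-10 · 5.352e+08 / (4.940e-04 · 125.3) = 6.861 m.

value=6.861 m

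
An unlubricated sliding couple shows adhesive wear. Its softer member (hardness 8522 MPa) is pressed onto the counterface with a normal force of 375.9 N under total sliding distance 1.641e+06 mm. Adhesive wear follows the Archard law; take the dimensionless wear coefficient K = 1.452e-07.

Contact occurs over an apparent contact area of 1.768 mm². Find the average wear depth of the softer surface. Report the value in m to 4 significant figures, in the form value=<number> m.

value=5.945e-06 m

The computation carries full float precision, and quoted intermediates are rounded. Rounded just once to 4 significant digits.
Convert: Sliding distance L = 1.641e+06 mm = 1641 m.
Convert: Hardness H = 8522 MPa = 8.522e+09 Pa.
Convert: Contact area A = 1.768 mm² = 1.768e-06 m².
Restated in SI base units: W = 375.9 N, H = 8.522e+09 Pa, K = 1.452e-07.
Apply Archard: V = K·W·L/H = 1.452e-07 · 375.9 · 1641 / 8.522e+09 = 1.051e-11 m³.
Depth of wear h = V/A = 1.051e-11 / 1.768e-06 = 5.945e-06 m.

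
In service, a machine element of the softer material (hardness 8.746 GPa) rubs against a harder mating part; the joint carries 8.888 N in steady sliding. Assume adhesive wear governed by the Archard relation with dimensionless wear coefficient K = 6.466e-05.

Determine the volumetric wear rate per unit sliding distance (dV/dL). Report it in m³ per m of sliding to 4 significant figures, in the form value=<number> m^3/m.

Each operation carries exact precision — intermediates are displayed rounded — one last rounding, at four significant digits.
Hardness H = 8.746 GPa = 8.746e+09 Pa.
In SI base units: W = 8.888 N, H = 8.746e+09 Pa, K = 6.466e-05.
The wear rate dV/dL = K·W/H, per unit distance: 6.466e-05 · 8.888 / 8.746e+09 = 6.571e-14 m³/m.

value=6.571e-14 m^3/m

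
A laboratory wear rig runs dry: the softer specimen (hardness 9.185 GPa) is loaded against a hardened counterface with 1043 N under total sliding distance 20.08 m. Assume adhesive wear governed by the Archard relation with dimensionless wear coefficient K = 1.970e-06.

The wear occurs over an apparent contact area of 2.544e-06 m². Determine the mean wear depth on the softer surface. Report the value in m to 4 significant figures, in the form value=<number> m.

value=1.766e-06 m

The computation carries exact precision; intermediate values are displayed rounded, and a lone final rounding, at 4 significant digits.
Convert: Hardness H = 9.185 GPa = 9.185e+09 Pa.
In SI base units: W = 1043 N, H = 9.185e+09 Pa, K = 1.970e-06.
Apply Archard: V = K·W·L/H = 1.970e-06 · 1043 · 20.08 / 9.185e+09 = 4.492e-12 m³.
Average depth h = V/A = 4.492e-12 / 2.544e-06 = 1.766e-06 m.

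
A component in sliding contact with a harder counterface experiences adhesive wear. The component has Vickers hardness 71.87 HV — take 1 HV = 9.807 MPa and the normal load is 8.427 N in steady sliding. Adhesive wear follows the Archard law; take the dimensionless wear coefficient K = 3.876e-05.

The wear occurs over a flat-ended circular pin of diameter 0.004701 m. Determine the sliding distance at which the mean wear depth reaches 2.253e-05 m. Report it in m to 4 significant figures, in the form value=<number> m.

value=843.8 m

Quoted intermediates are rounded, and each operation keeps full float precision, and a lone final rounding: four significant digits.
Convert: Hardness H = 71.87 HV × 9.807 MPa/HV = 704.8 MPa = 7.048e+08 Pa.
Convert: Contact area A = π·d²/4 = π·(0.004701 m)²/4 = 1.736e-05 m².
Restated in SI base units: W = 8.427 N, H = 7.048e+08 Pa, K = 3.876e-05.
Permissible volume V_lim = h_lim·A = 2.253e-05 · 1.736e-05 = 3.910e-10 m³.
Thus life L = V_lim·H/(K·W) = 3.910e-10 · 7.048e+08 / (3.876e-05 · 8.427) = 843.8 m.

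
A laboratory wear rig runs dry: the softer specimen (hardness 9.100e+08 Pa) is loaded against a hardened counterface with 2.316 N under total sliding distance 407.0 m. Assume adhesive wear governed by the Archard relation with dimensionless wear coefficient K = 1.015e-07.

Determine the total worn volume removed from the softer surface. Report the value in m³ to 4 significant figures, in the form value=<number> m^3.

Shown intermediates are rounded — all working math holds exact precision; rounded once at the end, at four significant digits.
SI base units throughout: W = 2.316 N, H = 9.100e+08 Pa, K = 1.015e-07.
Worn volume V = K·W·L/H = 1.015e-07 · 2.316 · 407.0 / 9.100e+08 = 1.051e-13 m³.

value=1.051e-13 m^3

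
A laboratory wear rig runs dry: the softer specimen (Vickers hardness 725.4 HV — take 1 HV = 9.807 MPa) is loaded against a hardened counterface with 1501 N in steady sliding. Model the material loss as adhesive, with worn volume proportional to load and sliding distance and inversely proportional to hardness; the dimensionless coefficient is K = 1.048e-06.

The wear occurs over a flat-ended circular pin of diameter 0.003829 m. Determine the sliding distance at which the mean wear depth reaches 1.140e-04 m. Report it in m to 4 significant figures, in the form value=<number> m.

Intermediate values appear rounded. All working math keeps full float precision. Rounded just once: 4 significant digits.
Hardness H = 725.4 HV × 9.807 MPa/HV = 7114 MPa = 7.114e+09 Pa.
Contact area A = π·d²/4 = π·(0.003829 m)²/4 = 1.151e-05 m².
SI base units throughout: W = 1501 N, H = 7.114e+09 Pa, K = 1.048e-06.
Limit volume V_lim = h_lim·A = 1.140e-04 · 1.151e-05 = 1.313e-09 m³.
Inverting, life L = V_lim·H/(K·W) = 1.313e-09 · 7.114e+09 / (1.048e-06 · 1501) = 5937 m.

value=5937 m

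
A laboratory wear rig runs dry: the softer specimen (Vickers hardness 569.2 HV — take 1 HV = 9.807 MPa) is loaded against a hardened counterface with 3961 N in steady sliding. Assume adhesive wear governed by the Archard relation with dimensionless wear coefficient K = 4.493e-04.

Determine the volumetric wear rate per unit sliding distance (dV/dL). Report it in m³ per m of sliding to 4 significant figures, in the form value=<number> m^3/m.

value=3.188e-10 m^3/m

The computation runs at exact precision. The intermediates are shown rounded, and rounded once at the end to four significant digits.
Convert: Hardness H = 569.2 HV × 9.807 MPa/HV = 5582 MPa = 5.582e+09 Pa.
Expressed in SI base units: W = 3961 N, H = 5.582e+09 Pa, K = 4.493e-04.
Rate of wear dV/dL = K·W/H, so: 4.493e-04 · 3961 / 5.582e+09 = 3.188e-10 m³/m.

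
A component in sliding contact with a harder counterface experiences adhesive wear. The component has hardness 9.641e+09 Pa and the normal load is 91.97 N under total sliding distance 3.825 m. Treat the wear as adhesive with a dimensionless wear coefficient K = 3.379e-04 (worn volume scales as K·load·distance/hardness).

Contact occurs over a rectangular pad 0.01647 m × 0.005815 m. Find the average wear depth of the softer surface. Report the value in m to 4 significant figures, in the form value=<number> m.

All arithmetic maintains full precision, and the intermediates are printed rounded; a lone final rounding: four significant figures.
Contact area A = 0.01647 m × 0.005815 m = 9.577e-05 m².
Expressed in SI base units: W = 91.97 N, H = 9.641e+09 Pa, K = 3.379e-04.
The Archard volume V = K·W·L/H = 3.379e-04 · 91.97 · 3.825 / 9.641e+09 = 1.233e-11 m³.
Mean wear depth h = V/A = 1.233e-11 / 9.577e-05 = 1.287e-07 m.

value=1.287e-07 m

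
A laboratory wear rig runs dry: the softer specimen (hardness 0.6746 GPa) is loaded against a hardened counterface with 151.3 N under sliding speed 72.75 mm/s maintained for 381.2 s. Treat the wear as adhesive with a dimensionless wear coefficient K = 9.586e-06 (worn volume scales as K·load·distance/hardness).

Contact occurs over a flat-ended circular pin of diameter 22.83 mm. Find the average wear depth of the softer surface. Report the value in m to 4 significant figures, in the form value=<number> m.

value=1.457e-07 m

Intermediates are shown rounded. The computation keeps exact precision; a single final rounding to four significant digits.
Sliding speed v = 72.75 mm/s = 0.07275 m/s. Total distance L = v·t = 0.07275 m/s × 381.2 s = 27.73 m.
Hardness H = 0.6746 GPa = 6.746e+08 Pa.
Pin diameter d = 22.83 mm = 0.02283 m. Contact area A = π·d²/4 = π·(0.02283 m)²/4 = 4.094e-04 m².
SI base units throughout: W = 151.3 N, H = 6.746e+08 Pa, K = 9.586e-06.
Archard relation: V = K·W·L/H = 9.586e-06 · 151.3 · 27.73 / 6.746e+08 = 5.962e-11 m³.
Mean depth h = V/A = 5.962e-11 / 4.094e-04 = 1.457e-07 m.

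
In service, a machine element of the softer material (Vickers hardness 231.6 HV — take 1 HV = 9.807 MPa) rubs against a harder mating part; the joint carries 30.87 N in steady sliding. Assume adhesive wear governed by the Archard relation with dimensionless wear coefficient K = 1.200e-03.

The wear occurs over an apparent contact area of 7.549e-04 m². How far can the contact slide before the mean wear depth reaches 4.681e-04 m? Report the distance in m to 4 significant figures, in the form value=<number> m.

Intermediate values are displayed rounded. All working math holds full float precision. Rounded just once to 4 significant digits.
Hardness H = 231.6 HV × 9.807 MPa/HV = 2271 MPa = 2.271e+09 Pa.
As SI base values: W = 30.87 N, H = 2.271e+09 Pa, K = 1.200e-03.
Wearable volume V_lim = h_lim·A = 4.681e-04 · 7.549e-04 = 3.534e-07 m³.
So the life L = V_lim·H/(K·W) = 3.534e-07 · 2.271e+09 / (1.200e-03 · 30.87) = 2.167e+04 m.

value=2.167e+04 m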